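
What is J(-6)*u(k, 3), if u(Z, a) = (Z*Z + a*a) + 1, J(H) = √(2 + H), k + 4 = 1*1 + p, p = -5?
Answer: 148*I ≈ 148.0*I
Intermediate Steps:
k = -8 (k = -4 + (1*1 - 5) = -4 + (1 - 5) = -4 - 4 = -8)
u(Z, a) = 1 + Z² + a² (u(Z, a) = (Z² + a²) + 1 = 1 + Z² + a²)
J(-6)*u(k, 3) = √(2 - 6)*(1 + (-8)² + 3²) = √(-4)*(1 + 64 + 9) = (2*I)*74 = 148*I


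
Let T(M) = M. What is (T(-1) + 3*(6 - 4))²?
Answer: 25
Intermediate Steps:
(T(-1) + 3*(6 - 4))² = (-1 + 3*(6 - 4))² = (-1 + 3*2)² = (-1 + 6)² = 5² = 25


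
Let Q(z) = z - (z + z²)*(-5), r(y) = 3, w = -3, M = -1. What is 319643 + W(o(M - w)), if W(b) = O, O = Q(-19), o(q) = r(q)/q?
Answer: 321334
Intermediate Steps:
o(q) = 3/q
Q(z) = 5*z² + 6*z (Q(z) = z - (-5*z - 5*z²) = z + (5*z + 5*z²) = 5*z² + 6*z)
O = 1691 (O = -19*(6 + 5*(-19)) = -19*(6 - 95) = -19*(-89) = 1691)
W(b) = 1691
319643 + W(o(M - w)) = 319643 + 1691 = 321334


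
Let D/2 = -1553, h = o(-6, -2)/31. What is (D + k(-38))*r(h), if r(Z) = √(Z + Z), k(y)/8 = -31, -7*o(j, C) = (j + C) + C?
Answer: -6708*√1085/217 ≈ -1018.2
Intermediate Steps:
o(j, C) = -2*C/7 - j/7 (o(j, C) = -((j + C) + C)/7 = -((C + j) + C)/7 = -(j + 2*C)/7 = -2*C/7 - j/7)
k(y) = -248 (k(y) = 8*(-31) = -248)
h = 10/217 (h = (-2/7*(-2) - ⅐*(-6))/31 = (4/7 + 6/7)*(1/31) = (10/7)*(1/31) = 10/217 ≈ 0.046083)
D = -3106 (D = 2*(-1553) = -3106)
r(Z) = √2*√Z (r(Z) = √(2*Z) = √2*√Z)
(D + k(-38))*r(h) = (-3106 - 248)*(√2*√(10/217)) = -3354*√2*√2170/217 = -6708*√1085/217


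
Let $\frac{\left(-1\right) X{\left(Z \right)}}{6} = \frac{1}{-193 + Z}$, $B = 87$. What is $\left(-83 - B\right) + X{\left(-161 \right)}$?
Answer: $- \frac{10029}{59} \approx -169.98$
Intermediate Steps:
$X{\left(Z \right)} = - \frac{6}{-193 + Z}$
$\left(-83 - B\right) + X{\left(-161 \right)} = \left(-83 - 87\right) - \frac{6}{-193 - 161} = \left(-83 - 87\right) - \frac{6}{-354} = -170 - - \frac{1}{59} = -170 + \frac{1}{59} = - \frac{10029}{59}$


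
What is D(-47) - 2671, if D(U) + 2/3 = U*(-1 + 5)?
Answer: -8579/3 ≈ -2859.7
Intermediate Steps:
D(U) = -⅔ + 4*U (D(U) = -⅔ + U*(-1 + 5) = -⅔ + U*4 = -⅔ + 4*U)
D(-47) - 2671 = (-⅔ + 4*(-47)) - 2671 = (-⅔ - 188) - 2671 = -566/3 - 2671 = -8579/3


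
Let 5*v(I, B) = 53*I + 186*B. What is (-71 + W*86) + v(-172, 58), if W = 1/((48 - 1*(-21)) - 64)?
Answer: 1403/5 ≈ 280.60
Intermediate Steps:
v(I, B) = 53*I/5 + 186*B/5 (v(I, B) = (53*I + 186*B)/5 = 53*I/5 + 186*B/5)
W = 1/5 (W = 1/((48 + 21) - 64) = 1/(69 - 64) = 1/5 ≈ 0.20000)
(-71 + W*86) + v(-172, 58) = (-71 + (1/5)*86) + ((53/5)*(-172) + (186/5)*58) = (-71 + 86/5) + (-9116/5 + 10788/5) = -269/5 + 1672/5 = 1403/5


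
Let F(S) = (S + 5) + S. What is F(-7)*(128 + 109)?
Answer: -2133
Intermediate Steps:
F(S) = 5 + 2*S (F(S) = (5 + S) + S = 5 + 2*S)
F(-7)*(128 + 109) = (5 + 2*(-7))*(128 + 109) = (5 - 14)*237 = -9*237 = -2133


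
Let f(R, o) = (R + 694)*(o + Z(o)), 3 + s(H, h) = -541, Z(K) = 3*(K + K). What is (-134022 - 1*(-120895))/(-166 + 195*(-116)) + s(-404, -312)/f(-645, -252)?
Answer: 286760239/492382674 ≈ 0.58239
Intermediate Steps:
Z(K) = 6*K (Z(K) = 3*(2*K) = 6*K)
s(H, h) = -544 (s(H, h) = -3 - 541 = -544)
f(R, o) = 7*o*(694 + R) (f(R, o) = (R + 694)*(o + 6*o) = (694 + R)*(7*o) = 7*o*(694 + R))
(-134022 - 1*(-120895))/(-166 + 195*(-116)) + s(-404, -312)/f(-645, -252) = (-134022 - 1*(-120895))/(-166 + 195*(-116)) - 544*(-1/(1764*(694 - 645))) = (-134022 + 120895)/(-166 - 22620) - 544/(7*(-252)*49) = -13127/(-22786) - 544/(-86436) = -13127*(-1/22786) - 544*(-1/86436) = 13127/22786 + 136/21609 = 286760239/492382674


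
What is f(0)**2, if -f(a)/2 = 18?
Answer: 1296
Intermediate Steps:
f(a) = -36 (f(a) = -2*18 = -36)
f(0)**2 = (-36)**2 = 1296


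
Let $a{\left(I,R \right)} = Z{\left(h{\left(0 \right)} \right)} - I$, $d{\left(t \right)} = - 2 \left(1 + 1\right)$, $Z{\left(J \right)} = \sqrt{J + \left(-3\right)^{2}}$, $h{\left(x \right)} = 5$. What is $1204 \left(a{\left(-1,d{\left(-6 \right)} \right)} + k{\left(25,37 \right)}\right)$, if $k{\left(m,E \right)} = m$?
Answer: $31304 + 1204 \sqrt{14} \approx 35809.0$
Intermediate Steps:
$Z{\left(J \right)} = \sqrt{9 + J}$ ($Z{\left(J \right)} = \sqrt{J + 9} = \sqrt{9 + J}$)
$d{\left(t \right)} = -4$ ($d{\left(t \right)} = \left(-2\right) 2 = -4$)
$a{\left(I,R \right)} = \sqrt{14} - I$ ($a{\left(I,R \right)} = \sqrt{9 + 5} - I = \sqrt{14} - I$)
$1204 \left(a{\left(-1,d{\left(-6 \right)} \right)} + k{\left(25,37 \right)}\right) = 1204 \left(\left(\sqrt{14} - -1\right) + 25\right) = 1204 \left(\left(\sqrt{14} + 1\right) + 25\right) = 1204 \left(\left(1 + \sqrt{14}\right) + 25\right) = 1204 \left(26 + \sqrt{14}\right) = 31304 + 1204 \sqrt{14}$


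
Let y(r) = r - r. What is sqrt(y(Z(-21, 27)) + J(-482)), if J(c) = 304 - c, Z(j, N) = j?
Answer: sqrt(786) ≈ 28.036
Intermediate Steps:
y(r) = 0
sqrt(y(Z(-21, 27)) + J(-482)) = sqrt(0 + (304 - 1*(-482))) = sqrt(0 + (304 + 482)) = sqrt(0 + 786) = sqrt(786)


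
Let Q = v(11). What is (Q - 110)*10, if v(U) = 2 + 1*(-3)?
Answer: -1110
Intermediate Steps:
v(U) = -1 (v(U) = 2 - 3 = -1)
Q = -1
(Q - 110)*10 = (-1 - 110)*10 = -111*10 = -1110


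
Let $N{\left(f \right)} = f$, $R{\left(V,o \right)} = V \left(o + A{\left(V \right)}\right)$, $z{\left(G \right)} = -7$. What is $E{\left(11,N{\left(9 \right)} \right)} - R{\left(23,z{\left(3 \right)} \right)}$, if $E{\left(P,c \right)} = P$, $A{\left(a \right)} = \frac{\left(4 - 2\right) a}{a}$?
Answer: $126$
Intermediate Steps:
$A{\left(a \right)} = 2$ ($A{\left(a \right)} = \frac{2 a}{a} = 2$)
$R{\left(V,o \right)} = V \left(2 + o\right)$ ($R{\left(V,o \right)} = V \left(o + 2\right) = V \left(2 + o\right)$)
$E{\left(11,N{\left(9 \right)} \right)} - R{\left(23,z{\left(3 \right)} \right)} = 11 - 23 \left(2 - 7\right) = 11 - 23 \left(-5\right) = 11 - -115 = 11 + 115 = 126$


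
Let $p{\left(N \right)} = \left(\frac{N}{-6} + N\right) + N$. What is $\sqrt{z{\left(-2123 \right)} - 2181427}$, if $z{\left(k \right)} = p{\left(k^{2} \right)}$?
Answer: $\frac{\sqrt{218939142}}{6} \approx 2466.1$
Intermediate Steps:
$p{\left(N \right)} = \frac{11 N}{6}$ ($p{\left(N \right)} = \left(N \left(- \frac{1}{6}\right) + N\right) + N = \left(- \frac{N}{6} + N\right) + N = \frac{5 N}{6} + N = \frac{11 N}{6}$)
$z{\left(k \right)} = \frac{11 k^{2}}{6}$
$\sqrt{z{\left(-2123 \right)} - 2181427} = \sqrt{\frac{11 \left(-2123\right)^{2}}{6} - 2181427} = \sqrt{\frac{11}{6} \cdot 4507129 - 2181427} = \sqrt{\frac{49578419}{6} - 2181427} = \sqrt{\frac{36489857}{6}} = \frac{\sqrt{218939142}}{6}$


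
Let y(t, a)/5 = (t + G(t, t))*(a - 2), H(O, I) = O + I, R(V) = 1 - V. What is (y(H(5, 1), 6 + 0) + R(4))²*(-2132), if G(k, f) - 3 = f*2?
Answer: -370731348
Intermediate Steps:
G(k, f) = 3 + 2*f (G(k, f) = 3 + f*2 = 3 + 2*f)
H(O, I) = I + O
y(t, a) = 5*(-2 + a)*(3 + 3*t) (y(t, a) = 5*((t + (3 + 2*t))*(a - 2)) = 5*((3 + 3*t)*(-2 + a)) = 5*((-2 + a)*(3 + 3*t)) = 5*(-2 + a)*(3 + 3*t))
(y(H(5, 1), 6 + 0) + R(4))²*(-2132) = ((-30 - 30*(1 + 5) + 15*(6 + 0) + 15*(6 + 0)*(1 + 5)) + (1 - 1*4))²*(-2132) = ((-30 - 30*6 + 15*6 + 15*6*6) + (1 - 4))²*(-2132) = ((-30 - 180 + 90 + 540) - 3)²*(-2132) = (420 - 3)²*(-2132) = 417²*(-2132) = 173889*(-2132) = -370731348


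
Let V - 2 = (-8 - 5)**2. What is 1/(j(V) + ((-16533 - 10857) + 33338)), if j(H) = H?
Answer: 1/6119 ≈ 0.00016343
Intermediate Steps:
V = 171 (V = 2 + (-8 - 5)**2 = 2 + (-13)**2 = 2 + 169 = 171)
1/(j(V) + ((-16533 - 10857) + 33338)) = 1/(171 + ((-16533 - 10857) + 33338)) = 1/(171 + (-27390 + 33338)) = 1/(171 + 5948) = 1/6119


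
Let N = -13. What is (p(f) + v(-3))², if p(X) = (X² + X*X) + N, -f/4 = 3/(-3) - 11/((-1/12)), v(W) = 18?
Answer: 301573410649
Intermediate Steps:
f = -524 (f = -4*(3/(-3) - 11/((-1/12))) = -4*(3*(-⅓) - 11/((-1*1/12))) = -4*(-1 - 11/(-1/12)) = -4*(-1 - 11*(-12)) = -4*(-1 + 132) = -4*131 = -524)
p(X) = -13 + 2*X² (p(X) = (X² + X*X) - 13 = (X² + X²) - 13 = 2*X² - 13 = -13 + 2*X²)
(p(f) + v(-3))² = ((-13 + 2*(-524)²) + 18)² = ((-13 + 2*274576) + 18)² = ((-13 + 549152) + 18)² = (549139 + 18)² = 549157² = 301573410649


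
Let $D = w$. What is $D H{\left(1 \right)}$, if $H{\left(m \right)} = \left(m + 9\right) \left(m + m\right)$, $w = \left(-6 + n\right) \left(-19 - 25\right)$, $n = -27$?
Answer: $29040$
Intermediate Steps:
$w = 1452$ ($w = \left(-6 - 27\right) \left(-19 - 25\right) = \left(-33\right) \left(-44\right) = 1452$)
$D = 1452$
$H{\left(m \right)} = 2 m \left(9 + m\right)$ ($H{\left(m \right)} = \left(9 + m\right) 2 m = 2 m \left(9 + m\right)$)
$D H{\left(1 \right)} = 1452 \cdot 2 \cdot 1 \left(9 + 1\right) = 1452 \cdot 2 \cdot 1 \cdot 10 = 1452 \cdot 20 = 29040$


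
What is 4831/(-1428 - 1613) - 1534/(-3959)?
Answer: -14461035/12039319 ≈ -1.2012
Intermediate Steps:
4831/(-1428 - 1613) - 1534/(-3959) = 4831/(-3041) - 1534*(-1/3959) = 4831*(-1/3041) + 1534/3959 = -4831/3041 + 1534/3959 = -14461035/12039319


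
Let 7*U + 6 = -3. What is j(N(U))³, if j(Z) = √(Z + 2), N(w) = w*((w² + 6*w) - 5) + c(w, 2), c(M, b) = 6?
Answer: 7622*√53354/16807 ≈ 104.75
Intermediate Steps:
U = -9/7 (U = -6/7 + (⅐)*(-3) = -6/7 - 3/7 = -9/7 ≈ -1.2857)
N(w) = 6 + w*(-5 + w² + 6*w) (N(w) = w*((w² + 6*w) - 5) + 6 = w*(-5 + w² + 6*w) + 6 = 6 + w*(-5 + w² + 6*w))
j(Z) = √(2 + Z)
j(N(U))³ = (√(2 + (6 + (-9/7)³ - 5*(-9/7) + 6*(-9/7)²)))³ = (√(2 + (6 - 729/343 + 45/7 + 6*(81/49))))³ = (√(2 + (6 - 729/343 + 45/7 + 486/49)))³ = (√(2 + 6936/343))³ = (√(7622/343))³ = (√53354/49)³ = 7622*√53354/16807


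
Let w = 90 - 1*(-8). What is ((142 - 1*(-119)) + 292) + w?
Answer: 651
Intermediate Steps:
w = 98 (w = 90 + 8 = 98)
((142 - 1*(-119)) + 292) + w = ((142 - 1*(-119)) + 292) + 98 = ((142 + 119) + 292) + 98 = (261 + 292) + 98 = 553 + 98 = 651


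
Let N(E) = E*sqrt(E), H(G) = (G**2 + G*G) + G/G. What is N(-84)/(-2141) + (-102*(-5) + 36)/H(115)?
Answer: 182/8817 + 168*I*sqrt(21)/2141 ≈ 0.020642 + 0.35959*I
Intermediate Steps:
H(G) = 1 + 2*G**2 (H(G) = (G**2 + G**2) + 1 = 2*G**2 + 1 = 1 + 2*G**2)
N(E) = E**(3/2)
N(-84)/(-2141) + (-102*(-5) + 36)/H(115) = (-84)**(3/2)/(-2141) + (-102*(-5) + 36)/(1 + 2*115**2) = -168*I*sqrt(21)*(-1/2141) + (510 + 36)/(1 + 2*13225) = 168*I*sqrt(21)/2141 + 546/(1 + 26450) = 168*I*sqrt(21)/2141 + 546/26451 = 168*I*sqrt(21)/2141 + 546*(1/26451) = 168*I*sqrt(21)/2141 + 182/8817 = 182/8817 + 168*I*sqrt(21)/2141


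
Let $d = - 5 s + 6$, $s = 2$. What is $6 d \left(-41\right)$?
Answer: $984$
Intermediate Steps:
$d = -4$ ($d = \left(-5\right) 2 + 6 = -10 + 6 = -4$)
$6 d \left(-41\right) = 6 \left(-4\right) \left(-41\right) = \left(-24\right) \left(-41\right) = 984$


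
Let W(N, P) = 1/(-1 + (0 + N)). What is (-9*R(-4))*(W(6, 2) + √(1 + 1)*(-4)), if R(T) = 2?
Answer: -18/5 + 72*√2 ≈ 98.223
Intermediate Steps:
W(N, P) = 1/(-1 + N)
(-9*R(-4))*(W(6, 2) + √(1 + 1)*(-4)) = (-9*2)*(1/(-1 + 6) + √(1 + 1)*(-4)) = -18*(1/5 + √2*(-4)) = -18*(⅕ - 4*√2) = -18/5 + 72*√2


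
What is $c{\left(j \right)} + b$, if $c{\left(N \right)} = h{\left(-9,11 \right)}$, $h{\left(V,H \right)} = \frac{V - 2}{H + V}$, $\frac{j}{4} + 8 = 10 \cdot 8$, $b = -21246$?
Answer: $- \frac{42503}{2} \approx -21252.0$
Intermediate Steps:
$j = 288$ ($j = -32 + 4 \cdot 10 \cdot 8 = -32 + 4 \cdot 80 = -32 + 320 = 288$)
$h{\left(V,H \right)} = \frac{-2 + V}{H + V}$
$c{\left(N \right)} = - \frac{11}{2}$ ($c{\left(N \right)} = \frac{-2 - 9}{11 - 9} = \frac{1}{2} \left(-11\right) = - \frac{11}{2}$)
$c{\left(j \right)} + b = - \frac{11}{2} - 21246 = - \frac{42503}{2}$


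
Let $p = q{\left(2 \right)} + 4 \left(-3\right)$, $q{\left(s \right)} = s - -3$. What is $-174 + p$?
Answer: $-181$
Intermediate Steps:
$q{\left(s \right)} = 3 + s$ ($q{\left(s \right)} = s + 3 = 3 + s$)
$p = -7$ ($p = \left(3 + 2\right) + 4 \left(-3\right) = 5 - 12 = -7$)
$-174 + p = -174 - 7 = -181$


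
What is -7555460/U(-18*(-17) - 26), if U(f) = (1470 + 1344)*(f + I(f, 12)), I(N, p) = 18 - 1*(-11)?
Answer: -3777730/434763 ≈ -8.6892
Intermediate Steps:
I(N, p) = 29 (I(N, p) = 18 + 11 = 29)
U(f) = 81606 + 2814*f (U(f) = (1470 + 1344)*(f + 29) = 2814*(29 + f) = 81606 + 2814*f)
-7555460/U(-18*(-17) - 26) = -7555460/(81606 + 2814*(-18*(-17) - 26)) = -7555460/(81606 + 2814*(306 - 26)) = -7555460/(81606 + 2814*280) = -7555460/(81606 + 787920) = -7555460/869526 = -7555460*1/869526 = -3777730/434763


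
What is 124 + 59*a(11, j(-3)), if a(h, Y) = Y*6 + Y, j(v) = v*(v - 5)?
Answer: 10036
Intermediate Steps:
j(v) = v*(-5 + v)
a(h, Y) = 7*Y (a(h, Y) = 6*Y + Y = 7*Y)
124 + 59*a(11, j(-3)) = 124 + 59*(7*(-3*(-5 - 3))) = 124 + 59*(7*(-3*(-8))) = 124 + 59*(7*24) = 124 + 59*168 = 124 + 9912 = 10036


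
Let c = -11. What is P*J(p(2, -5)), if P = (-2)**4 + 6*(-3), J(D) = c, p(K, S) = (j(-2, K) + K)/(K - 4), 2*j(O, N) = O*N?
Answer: 22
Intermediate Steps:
j(O, N) = N*O/2 (j(O, N) = (O*N)/2 = (N*O)/2 = N*O/2)
p(K, S) = 0 (p(K, S) = ((1/2)*K*(-2) + K)/(K - 4) = (-K + K)/(-4 + K) = 0/(-4 + K) = 0)
J(D) = -11
P = -2 (P = 16 - 18 = -2)
P*J(p(2, -5)) = -2*(-11) = 22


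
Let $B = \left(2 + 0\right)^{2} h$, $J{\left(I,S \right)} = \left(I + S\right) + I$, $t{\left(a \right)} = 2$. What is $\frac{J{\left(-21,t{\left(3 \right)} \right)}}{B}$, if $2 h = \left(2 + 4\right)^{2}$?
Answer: $- \frac{5}{9} \approx -0.55556$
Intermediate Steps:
$h = 18$ ($h = \frac{\left(2 + 4\right)^{2}}{2} = \frac{6^{2}}{2} = \frac{1}{2} \cdot 36 = 18$)
$J{\left(I,S \right)} = S + 2 I$
$B = 72$ ($B = \left(2 + 0\right)^{2} \cdot 18 = 2^{2} \cdot 18 = 4 \cdot 18 = 72$)
$\frac{J{\left(-21,t{\left(3 \right)} \right)}}{B} = \frac{2 + 2 \left(-21\right)}{72} = \left(2 - 42\right) \frac{1}{72} = \left(-40\right) \frac{1}{72} = - \frac{5}{9}$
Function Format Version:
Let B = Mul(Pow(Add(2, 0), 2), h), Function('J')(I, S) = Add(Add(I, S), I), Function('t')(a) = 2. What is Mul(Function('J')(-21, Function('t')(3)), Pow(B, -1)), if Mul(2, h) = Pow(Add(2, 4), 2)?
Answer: Rational(-5, 9) ≈ -0.55556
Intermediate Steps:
h = 18 (h = Mul(Rational(1, 2), Pow(Add(2, 4), 2)) = Mul(Rational(1, 2), Pow(6, 2)) = Mul(Rational(1, 2), 36) = 18)
Function('J')(I, S) = Add(S, Mul(2, I))
B = 72 (B = Mul(Pow(Add(2, 0), 2), 18) = Mul(Pow(2, 2), 18) = Mul(4, 18) = 72)
Mul(Function('J')(-21, Function('t')(3)), Pow(B, -1)) = Mul(Add(2, Mul(2, -21)), Pow(72, -1)) = Mul(Add(2, -42), Rational(1, 72)) = Mul(-40, Rational(1, 72)) = Rational(-5, 9)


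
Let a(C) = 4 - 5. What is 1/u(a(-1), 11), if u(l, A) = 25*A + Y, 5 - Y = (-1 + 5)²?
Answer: 1/264 ≈ 0.0037879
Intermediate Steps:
a(C) = -1
Y = -11 (Y = 5 - (-1 + 5)² = 5 - 1*4² = 5 - 1*16 = 5 - 16 = -11)
u(l, A) = -11 + 25*A (u(l, A) = 25*A - 11 = -11 + 25*A)
1/u(a(-1), 11) = 1/(-11 + 25*11) = 1/(-11 + 275) = 1/264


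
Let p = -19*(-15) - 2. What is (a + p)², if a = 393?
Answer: 456976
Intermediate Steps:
p = 283 (p = 285 - 2 = 283)
(a + p)² = (393 + 283)² = 676² = 456976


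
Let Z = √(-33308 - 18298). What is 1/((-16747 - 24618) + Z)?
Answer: -41365/1711114831 - 3*I*√5734/1711114831 ≈ -2.4174e-5 - 1.3276e-7*I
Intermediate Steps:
Z = 3*I*√5734 (Z = √(-51606) = 3*I*√5734 ≈ 227.17*I)
1/((-16747 - 24618) + Z) = 1/((-16747 - 24618) + 3*I*√5734) = 1/(-41365 + 3*I*√5734)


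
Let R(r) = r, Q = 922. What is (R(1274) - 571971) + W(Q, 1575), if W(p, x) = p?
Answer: -569775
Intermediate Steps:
(R(1274) - 571971) + W(Q, 1575) = (1274 - 571971) + 922 = -570697 + 922 = -569775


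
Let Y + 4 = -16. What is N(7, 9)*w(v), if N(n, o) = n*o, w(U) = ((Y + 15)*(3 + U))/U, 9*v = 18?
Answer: -1575/2 ≈ -787.50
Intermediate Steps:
Y = -20 (Y = -4 - 16 = -20)
v = 2 (v = (1/9)*18 = 2)
w(U) = (-15 - 5*U)/U (w(U) = ((-20 + 15)*(3 + U))/U = (-5*(3 + U))/U = (-15 - 5*U)/U)
N(7, 9)*w(v) = (7*9)*(-5 - 15/2) = 63*(-5 - 15*1/2) = 63*(-5 - 15/2) = 63*(-25/2) = -1575/2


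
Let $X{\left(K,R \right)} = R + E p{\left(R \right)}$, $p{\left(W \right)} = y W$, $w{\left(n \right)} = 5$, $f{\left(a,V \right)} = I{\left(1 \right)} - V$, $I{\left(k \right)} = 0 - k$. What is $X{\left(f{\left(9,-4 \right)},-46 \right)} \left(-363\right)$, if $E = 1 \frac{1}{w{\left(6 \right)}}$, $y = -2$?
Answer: $\frac{50094}{5} \approx 10019.0$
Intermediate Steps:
$I{\left(k \right)} = - k$
$f{\left(a,V \right)} = -1 - V$ ($f{\left(a,V \right)} = \left(-1\right) 1 - V = -1 - V$)
$p{\left(W \right)} = - 2 W$
$E = \frac{1}{5}$ ($E = 1 \cdot \frac{1}{5} = \frac{1}{5} \approx 0.2$)
$X{\left(K,R \right)} = \frac{3 R}{5}$ ($X{\left(K,R \right)} = R + \frac{\left(-2\right) R}{5} = R - \frac{2 R}{5} = \frac{3 R}{5}$)
$X{\left(f{\left(9,-4 \right)},-46 \right)} \left(-363\right) = \frac{3}{5} \left(-46\right) \left(-363\right) = \left(- \frac{138}{5}\right) \left(-363\right) = \frac{50094}{5}$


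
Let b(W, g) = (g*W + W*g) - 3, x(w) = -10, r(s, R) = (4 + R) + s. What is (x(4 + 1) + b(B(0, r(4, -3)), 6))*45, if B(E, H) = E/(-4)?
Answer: -585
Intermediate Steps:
r(s, R) = 4 + R + s
B(E, H) = -E/4 (B(E, H) = E*(-¼) = -E/4)
b(W, g) = -3 + 2*W*g (b(W, g) = (W*g + W*g) - 3 = 2*W*g - 3 = -3 + 2*W*g)
(x(4 + 1) + b(B(0, r(4, -3)), 6))*45 = (-10 + (-3 + 2*(-¼*0)*6))*45 = (-10 + (-3 + 2*0*6))*45 = (-10 + (-3 + 0))*45 = (-10 - 3)*45 = -13*45 = -585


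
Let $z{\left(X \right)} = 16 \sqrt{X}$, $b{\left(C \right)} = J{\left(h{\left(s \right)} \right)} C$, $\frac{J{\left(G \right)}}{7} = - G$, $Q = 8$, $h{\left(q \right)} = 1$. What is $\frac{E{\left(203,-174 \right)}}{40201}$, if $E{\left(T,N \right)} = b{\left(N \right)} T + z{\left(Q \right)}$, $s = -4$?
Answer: $\frac{35322}{5743} + \frac{32 \sqrt{2}}{40201} \approx 6.1516$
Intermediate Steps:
$J{\left(G \right)} = - 7 G$ ($J{\left(G \right)} = 7 \left(- G\right) = - 7 G$)
$b{\left(C \right)} = - 7 C$ ($b{\left(C \right)} = \left(-7\right) 1 C = - 7 C$)
$E{\left(T,N \right)} = 32 \sqrt{2} - 7 N T$ ($E{\left(T,N \right)} = - 7 N T + 16 \sqrt{8} = - 7 N T + 16 \cdot 2 \sqrt{2} = - 7 N T + 32 \sqrt{2} = 32 \sqrt{2} - 7 N T$)
$\frac{E{\left(203,-174 \right)}}{40201} = \frac{32 \sqrt{2} - \left(-1218\right) 203}{40201} = \left(32 \sqrt{2} + 247254\right) \frac{1}{40201} = \left(247254 + 32 \sqrt{2}\right) \frac{1}{40201} = \frac{35322}{5743} + \frac{32 \sqrt{2}}{40201}$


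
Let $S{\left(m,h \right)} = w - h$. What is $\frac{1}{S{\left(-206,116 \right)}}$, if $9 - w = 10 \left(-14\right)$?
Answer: $\frac{1}{33} \approx 0.030303$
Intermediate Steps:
$w = 149$ ($w = 9 - 10 \left(-14\right) = 9 - -140 = 9 + 140 = 149$)
$S{\left(m,h \right)} = 149 - h$
$\frac{1}{S{\left(-206,116 \right)}} = \frac{1}{149 - 116} = \frac{1}{33}$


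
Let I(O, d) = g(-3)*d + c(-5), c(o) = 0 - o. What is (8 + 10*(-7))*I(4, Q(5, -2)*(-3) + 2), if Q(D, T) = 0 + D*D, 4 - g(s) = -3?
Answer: 31372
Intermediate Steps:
g(s) = 7 (g(s) = 4 - 1*(-3) = 4 + 3 = 7)
Q(D, T) = D**2 (Q(D, T) = 0 + D**2 = D**2)
c(o) = -o
I(O, d) = 5 + 7*d (I(O, d) = 7*d - 1*(-5) = 7*d + 5 = 5 + 7*d)
(8 + 10*(-7))*I(4, Q(5, -2)*(-3) + 2) = (8 + 10*(-7))*(5 + 7*(5**2*(-3) + 2)) = (8 - 70)*(5 + 7*(25*(-3) + 2)) = -62*(5 + 7*(-75 + 2)) = -62*(5 + 7*(-73)) = -62*(5 - 511) = -62*(-506) = 31372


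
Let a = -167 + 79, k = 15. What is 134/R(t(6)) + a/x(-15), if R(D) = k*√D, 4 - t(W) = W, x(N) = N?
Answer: 88/15 - 67*I*√2/15 ≈ 5.8667 - 6.3168*I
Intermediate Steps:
t(W) = 4 - W
R(D) = 15*√D
a = -88
134/R(t(6)) + a/x(-15) = 134/((15*√(4 - 1*6))) - 88/(-15) = 134/((15*√(4 - 6))) - 88*(-1/15) = 134/((15*√(-2))) + 88/15 = 134/((15*(I*√2))) + 88/15 = 134/((15*I*√2)) + 88/15 = 134*(-I*√2/30) + 88/15 = -67*I*√2/15 + 88/15 = 88/15 - 67*I*√2/15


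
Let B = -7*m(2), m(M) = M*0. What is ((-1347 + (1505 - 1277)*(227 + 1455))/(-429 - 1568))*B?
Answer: 0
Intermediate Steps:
m(M) = 0
B = 0 (B = -7*0 = 0)
((-1347 + (1505 - 1277)*(227 + 1455))/(-429 - 1568))*B = ((-1347 + (1505 - 1277)*(227 + 1455))/(-429 - 1568))*0 = ((-1347 + 228*1682)/(-1997))*0 = ((-1347 + 383496)*(-1/1997))*0 = (382149*(-1/1997))*0 = -382149/1997*0 = 0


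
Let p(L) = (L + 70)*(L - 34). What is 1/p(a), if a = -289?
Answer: 1/70737 ≈ 1.4137e-5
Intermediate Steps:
p(L) = (-34 + L)*(70 + L) (p(L) = (70 + L)*(-34 + L) = (-34 + L)*(70 + L))
1/p(a) = 1/(-2380 + (-289)² + 36*(-289)) = 1/(-2380 + 83521 - 10404) = 1/70737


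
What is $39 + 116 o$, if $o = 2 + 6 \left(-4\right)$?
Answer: $-2513$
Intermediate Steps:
$o = -22$ ($o = 2 - 24 = -22$)
$39 + 116 o = 39 + 116 \left(-22\right) = 39 - 2552 = -2513$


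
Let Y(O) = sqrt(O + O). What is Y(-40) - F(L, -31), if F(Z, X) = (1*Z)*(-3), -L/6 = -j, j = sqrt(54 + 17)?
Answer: 18*sqrt(71) + 4*I*sqrt(5) ≈ 151.67 + 8.9443*I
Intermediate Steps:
j = sqrt(71) ≈ 8.4261
Y(O) = sqrt(2)*sqrt(O) (Y(O) = sqrt(2*O) = sqrt(2)*sqrt(O))
L = 6*sqrt(71) (L = -(-6)*sqrt(71) = 6*sqrt(71) ≈ 50.557)
F(Z, X) = -3*Z (F(Z, X) = Z*(-3) = -3*Z)
Y(-40) - F(L, -31) = sqrt(2)*sqrt(-40) - (-3)*6*sqrt(71) = sqrt(2)*(2*I*sqrt(10)) - (-18)*sqrt(71) = 4*I*sqrt(5) + 18*sqrt(71) = 18*sqrt(71) + 4*I*sqrt(5)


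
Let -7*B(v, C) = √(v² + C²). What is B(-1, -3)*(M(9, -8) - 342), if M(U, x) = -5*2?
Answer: 352*√10/7 ≈ 159.02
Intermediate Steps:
M(U, x) = -10
B(v, C) = -√(C² + v²)/7 (B(v, C) = -√(v² + C²)/7 = -√(C² + v²)/7)
B(-1, -3)*(M(9, -8) - 342) = (-√((-3)² + (-1)²)/7)*(-10 - 342) = -√(9 + 1)/7*(-352) = -√10/7*(-352) = 352*√10/7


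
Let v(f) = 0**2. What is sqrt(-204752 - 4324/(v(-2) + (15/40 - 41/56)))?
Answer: 2*I*sqrt(1204030)/5 ≈ 438.91*I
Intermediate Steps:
v(f) = 0
sqrt(-204752 - 4324/(v(-2) + (15/40 - 41/56))) = sqrt(-204752 - 4324/(0 + (15/40 - 41/56))) = sqrt(-204752 - 4324/(0 + (15*(1/40) - 41*1/56))) = sqrt(-204752 - 4324/(0 + (3/8 - 41/56))) = sqrt(-204752 - 4324/(0 - 5/14)) = sqrt(-204752 - 4324/(-5/14)) = sqrt(-204752 - 14/5*(-4324)) = sqrt(-204752 + 60536/5) = sqrt(-963224/5) = 2*I*sqrt(1204030)/5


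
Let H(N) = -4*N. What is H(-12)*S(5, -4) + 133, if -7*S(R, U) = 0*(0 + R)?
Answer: 133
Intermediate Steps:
S(R, U) = 0 (S(R, U) = -0*(0 + R) = -0*R = -⅐*0 = 0)
H(-12)*S(5, -4) + 133 = -4*(-12)*0 + 133 = 48*0 + 133 = 0 + 133 = 133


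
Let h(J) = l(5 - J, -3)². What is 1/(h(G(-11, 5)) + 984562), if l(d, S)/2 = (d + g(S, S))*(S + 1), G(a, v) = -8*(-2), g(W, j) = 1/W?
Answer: 9/8879554 ≈ 1.0136e-6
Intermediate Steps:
G(a, v) = 16
l(d, S) = 2*(1 + S)*(d + 1/S) (l(d, S) = 2*((d + 1/S)*(S + 1)) = 2*((d + 1/S)*(1 + S)) = 2*((1 + S)*(d + 1/S)) = 2*(1 + S)*(d + 1/S))
h(J) = (-56/3 + 4*J)² (h(J) = (2*(1 - 3*(1 + (5 - J) - 3*(5 - J)))/(-3))² = (2*(-⅓)*(1 - 3*(1 + (5 - J) + (-15 + 3*J))))² = (2*(-⅓)*(1 - 3*(-9 + 2*J)))² = (2*(-⅓)*(1 + (27 - 6*J)))² = (2*(-⅓)*(28 - 6*J))² = (-56/3 + 4*J)²)
1/(h(G(-11, 5)) + 984562) = 1/(16*(14 - 3*16)²/9 + 984562) = 1/(16*(14 - 48)²/9 + 984562) = 1/((16/9)*(-34)² + 984562) = 1/((16/9)*1156 + 984562) = 1/(18496/9 + 984562) = 1/(8879554/9) = 9/8879554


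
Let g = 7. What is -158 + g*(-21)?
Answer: -305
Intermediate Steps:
-158 + g*(-21) = -158 + 7*(-21) = -158 - 147 = -305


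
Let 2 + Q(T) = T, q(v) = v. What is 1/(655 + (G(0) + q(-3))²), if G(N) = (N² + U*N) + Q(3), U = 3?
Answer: 1/659 ≈ 0.0015175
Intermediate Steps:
Q(T) = -2 + T
G(N) = 1 + N² + 3*N (G(N) = (N² + 3*N) + (-2 + 3) = (N² + 3*N) + 1 = 1 + N² + 3*N)
1/(655 + (G(0) + q(-3))²) = 1/(655 + ((1 + 0² + 3*0) - 3)²) = 1/(655 + ((1 + 0 + 0) - 3)²) = 1/(655 + (1 - 3)²) = 1/(655 + (-2)²) = 1/(655 + 4) = 1/659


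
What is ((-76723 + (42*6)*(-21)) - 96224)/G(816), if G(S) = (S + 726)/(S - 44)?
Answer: -22933418/257 ≈ -89235.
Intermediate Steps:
G(S) = (726 + S)/(-44 + S)
((-76723 + (42*6)*(-21)) - 96224)/G(816) = ((-76723 + (42*6)*(-21)) - 96224)/(((726 + 816)/(-44 + 816))) = ((-76723 + 252*(-21)) - 96224)/((1542/772)) = ((-76723 - 5292) - 96224)/(((1/772)*1542)) = (-82015 - 96224)/(771/386) = -178239*386/771 = -22933418/257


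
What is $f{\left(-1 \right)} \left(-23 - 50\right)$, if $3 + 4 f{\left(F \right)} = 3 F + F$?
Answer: $\frac{511}{4} \approx 127.75$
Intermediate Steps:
$f{\left(F \right)} = - \frac{3}{4} + F$ ($f{\left(F \right)} = - \frac{3}{4} + \frac{3 F + F}{4} = - \frac{3}{4} + \frac{4 F}{4} = - \frac{3}{4} + F$)
$f{\left(-1 \right)} \left(-23 - 50\right) = \left(- \frac{3}{4} - 1\right) \left(-23 - 50\right) = \left(- \frac{7}{4}\right) \left(-73\right) = \frac{511}{4}$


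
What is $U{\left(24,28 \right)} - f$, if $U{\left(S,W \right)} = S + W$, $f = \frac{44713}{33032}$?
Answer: $\frac{1672951}{33032} \approx 50.646$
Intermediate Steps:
$f = \frac{44713}{33032}$ ($f = 44713 \cdot \frac{1}{33032} = \frac{44713}{33032} \approx 1.3536$)
$U{\left(24,28 \right)} - f = \left(24 + 28\right) - \frac{44713}{33032} = 52 - \frac{44713}{33032} = \frac{1672951}{33032}$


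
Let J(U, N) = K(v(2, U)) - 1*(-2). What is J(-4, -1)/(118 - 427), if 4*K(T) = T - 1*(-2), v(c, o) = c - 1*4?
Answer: -2/309 ≈ -0.0064725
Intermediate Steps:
v(c, o) = -4 + c (v(c, o) = c - 4 = -4 + c)
K(T) = ½ + T/4 (K(T) = (T - 1*(-2))/4 = (T + 2)/4 = (2 + T)/4 = ½ + T/4)
J(U, N) = 2 (J(U, N) = (½ + (-4 + 2)/4) - 1*(-2) = (½ + (¼)*(-2)) + 2 = (½ - ½) + 2 = 0 + 2 = 2)
J(-4, -1)/(118 - 427) = 2/(118 - 427) = 2/(-309) = -1/309*2 = -2/309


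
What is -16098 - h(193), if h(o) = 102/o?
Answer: -3107016/193 ≈ -16099.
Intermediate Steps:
-16098 - h(193) = -16098 - 102/193 = -3107016/193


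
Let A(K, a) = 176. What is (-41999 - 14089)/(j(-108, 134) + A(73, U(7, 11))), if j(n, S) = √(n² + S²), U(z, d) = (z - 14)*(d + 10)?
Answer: -822624/113 + 9348*√7405/113 ≈ -161.12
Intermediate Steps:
U(z, d) = (-14 + z)*(10 + d)
j(n, S) = √(S² + n²)
(-41999 - 14089)/(j(-108, 134) + A(73, U(7, 11))) = (-41999 - 14089)/(√(134² + (-108)²) + 176) = -56088/(√(17956 + 11664) + 176) = -56088/(√29620 + 176) = -56088/(2*√7405 + 176) = -56088/(176 + 2*√7405)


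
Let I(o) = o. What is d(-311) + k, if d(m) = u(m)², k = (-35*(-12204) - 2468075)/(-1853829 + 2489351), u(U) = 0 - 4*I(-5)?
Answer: 252167865/635522 ≈ 396.79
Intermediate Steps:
u(U) = 20 (u(U) = 0 - 4*(-5) = 0 + 20 = 20)
k = -2040935/635522 (k = (427140 - 2468075)/635522 = -2040935*1/635522 = -2040935/635522 ≈ -3.2114)
d(m) = 400 (d(m) = 20² = 400)
d(-311) + k = 400 - 2040935/635522 = 252167865/635522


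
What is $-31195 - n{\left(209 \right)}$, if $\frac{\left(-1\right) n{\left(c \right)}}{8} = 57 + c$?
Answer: $-29067$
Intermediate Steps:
$n{\left(c \right)} = -456 - 8 c$ ($n{\left(c \right)} = - 8 \left(57 + c\right) = -456 - 8 c$)
$-31195 - n{\left(209 \right)} = -31195 - \left(-456 - 1672\right) = -31195 - -2128 = -31195 + 2128 = -29067$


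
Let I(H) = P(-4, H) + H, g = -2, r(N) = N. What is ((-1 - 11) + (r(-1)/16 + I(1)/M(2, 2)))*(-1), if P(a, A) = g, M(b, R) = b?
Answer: 201/16 ≈ 12.563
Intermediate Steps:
P(a, A) = -2
I(H) = -2 + H
((-1 - 11) + (r(-1)/16 + I(1)/M(2, 2)))*(-1) = ((-1 - 11) + (-1/16 + (-2 + 1)/2))*(-1) = (-12 + (-1*1/16 - 1*1/2))*(-1) = (-12 + (-1/16 - 1/2))*(-1) = (-12 - 9/16)*(-1) = -201/16*(-1) = 201/16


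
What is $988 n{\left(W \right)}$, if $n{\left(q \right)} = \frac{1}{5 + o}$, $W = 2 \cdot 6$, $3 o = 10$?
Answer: $\frac{2964}{25} \approx 118.56$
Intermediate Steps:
$o = \frac{10}{3}$ ($o = \frac{1}{3} \cdot 10 = \frac{10}{3} \approx 3.3333$)
$W = 12$
$n{\left(q \right)} = \frac{3}{25}$ ($n{\left(q \right)} = \frac{1}{5 + \frac{10}{3}} = \frac{1}{\frac{25}{3}} = \frac{3}{25}$)
$988 n{\left(W \right)} = 988 \cdot \frac{3}{25} = \frac{2964}{25}$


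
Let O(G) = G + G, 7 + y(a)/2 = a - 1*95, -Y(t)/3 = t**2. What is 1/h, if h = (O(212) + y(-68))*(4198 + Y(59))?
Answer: -1/524580 ≈ -1.9063e-6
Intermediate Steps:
Y(t) = -3*t**2
y(a) = -204 + 2*a (y(a) = -14 + 2*(a - 1*95) = -14 + 2*(a - 95) = -14 + 2*(-95 + a) = -14 + (-190 + 2*a) = -204 + 2*a)
O(G) = 2*G
h = -524580 (h = (2*212 + (-204 + 2*(-68)))*(4198 - 3*59**2) = (424 + (-204 - 136))*(4198 - 3*3481) = (424 - 340)*(4198 - 10443) = 84*(-6245) = -524580)
1/h = 1/(-524580) = -1/524580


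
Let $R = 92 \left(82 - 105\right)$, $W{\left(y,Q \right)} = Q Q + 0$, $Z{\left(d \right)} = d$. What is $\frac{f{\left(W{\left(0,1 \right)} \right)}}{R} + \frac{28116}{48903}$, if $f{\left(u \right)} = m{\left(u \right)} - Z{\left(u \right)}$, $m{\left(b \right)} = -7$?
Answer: $\frac{4990390}{8623229} \approx 0.57871$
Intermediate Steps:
$W{\left(y,Q \right)} = Q^{2}$ ($W{\left(y,Q \right)} = Q^{2} + 0 = Q^{2}$)
$R = -2116$ ($R = 92 \left(-23\right) = -2116$)
$f{\left(u \right)} = -7 - u$
$\frac{f{\left(W{\left(0,1 \right)} \right)}}{R} + \frac{28116}{48903} = \frac{-7 - 1^{2}}{-2116} + \frac{28116}{48903} = \left(-7 - 1\right) \left(- \frac{1}{2116}\right) + 28116 \cdot \frac{1}{48903} = \left(-7 - 1\right) \left(- \frac{1}{2116}\right) + \frac{9372}{16301} = \left(-8\right) \left(- \frac{1}{2116}\right) + \frac{9372}{16301} = \frac{2}{529} + \frac{9372}{16301} = \frac{4990390}{8623229}$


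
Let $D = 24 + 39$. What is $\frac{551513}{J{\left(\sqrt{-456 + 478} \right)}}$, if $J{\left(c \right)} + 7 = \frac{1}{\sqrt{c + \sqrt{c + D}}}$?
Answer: $\frac{551513 \sqrt{\sqrt{22} + \sqrt{63 + \sqrt{22}}}}{1 - 7 \sqrt{\sqrt{22} + \sqrt{63 + \sqrt{22}}}} \approx -82049.0$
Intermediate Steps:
$D = 63$
$J{\left(c \right)} = -7 + \frac{1}{\sqrt{c + \sqrt{63 + c}}}$ ($J{\left(c \right)} = -7 + \frac{1}{\sqrt{c + \sqrt{c + 63}}} = -7 + \frac{1}{\sqrt{c + \sqrt{63 + c}}}$)
$\frac{551513}{J{\left(\sqrt{-456 + 478} \right)}} = \frac{551513}{-7 + \frac{1}{\sqrt{\sqrt{-456 + 478} + \sqrt{63 + \sqrt{-456 + 478}}}}} = \frac{551513}{-7 + \frac{1}{\sqrt{\sqrt{22} + \sqrt{63 + \sqrt{22}}}}}$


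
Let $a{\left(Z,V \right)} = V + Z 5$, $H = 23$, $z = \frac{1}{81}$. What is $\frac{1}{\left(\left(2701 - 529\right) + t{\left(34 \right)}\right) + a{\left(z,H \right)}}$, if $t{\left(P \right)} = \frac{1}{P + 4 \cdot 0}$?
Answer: $\frac{2754}{6045281} \approx 0.00045556$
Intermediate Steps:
$t{\left(P \right)} = \frac{1}{P}$ ($t{\left(P \right)} = \frac{1}{P + 0} = \frac{1}{P}$)
$z = \frac{1}{81} \approx 0.012346$
$a{\left(Z,V \right)} = V + 5 Z$
$\frac{1}{\left(\left(2701 - 529\right) + t{\left(34 \right)}\right) + a{\left(z,H \right)}} = \frac{1}{\left(\left(2701 - 529\right) + \frac{1}{34}\right) + \left(23 + 5 \cdot \frac{1}{81}\right)} = \frac{1}{\left(2172 + \frac{1}{34}\right) + \left(23 + \frac{5}{81}\right)} = \frac{1}{\frac{73849}{34} + \frac{1868}{81}} = \frac{1}{\frac{6045281}{2754}} = \frac{2754}{6045281}$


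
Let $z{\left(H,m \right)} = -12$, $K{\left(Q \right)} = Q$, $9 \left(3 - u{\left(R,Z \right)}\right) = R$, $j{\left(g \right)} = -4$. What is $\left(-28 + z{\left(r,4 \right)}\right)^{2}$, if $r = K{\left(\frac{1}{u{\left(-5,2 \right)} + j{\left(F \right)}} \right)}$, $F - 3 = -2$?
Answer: $1600$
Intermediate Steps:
$F = 1$ ($F = 3 - 2 = 1$)
$u{\left(R,Z \right)} = 3 - \frac{R}{9}$
$r = - \frac{9}{4}$ ($r = \frac{1}{\left(3 - - \frac{5}{9}\right) - 4} = \frac{1}{\left(3 + \frac{5}{9}\right) - 4} = \frac{1}{\frac{32}{9} - 4} = \frac{1}{- \frac{4}{9}} = - \frac{9}{4} \approx -2.25$)
$\left(-28 + z{\left(r,4 \right)}\right)^{2} = \left(-28 - 12\right)^{2} = \left(-40\right)^{2} = 1600$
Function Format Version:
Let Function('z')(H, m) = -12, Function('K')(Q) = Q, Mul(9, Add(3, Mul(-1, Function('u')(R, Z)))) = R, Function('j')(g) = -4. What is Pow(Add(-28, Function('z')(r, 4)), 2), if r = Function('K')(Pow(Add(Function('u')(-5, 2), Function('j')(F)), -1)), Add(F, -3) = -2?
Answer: 1600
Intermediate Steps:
F = 1 (F = Add(3, -2) = 1)
Function('u')(R, Z) = Add(3, Mul(Rational(-1, 9), R))
r = Rational(-9, 4) (r = Pow(Add(Add(3, Mul(Rational(-1, 9), -5)), -4), -1) = Pow(Add(Add(3, Rational(5, 9)), -4), -1) = Pow(Add(Rational(32, 9), -4), -1) = Pow(Rational(-4, 9), -1) = Rational(-9, 4) ≈ -2.2500)
Pow(Add(-28, Function('z')(r, 4)), 2) = Pow(Add(-28, -12), 2) = Pow(-40, 2) = 1600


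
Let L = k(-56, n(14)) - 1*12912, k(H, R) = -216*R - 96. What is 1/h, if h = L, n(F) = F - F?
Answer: -1/13008 ≈ -7.6876e-5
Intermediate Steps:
n(F) = 0
k(H, R) = -96 - 216*R
L = -13008 (L = (-96 - 216*0) - 1*12912 = (-96 + 0) - 12912 = -96 - 12912 = -13008)
h = -13008
1/h = 1/(-13008) = -1/13008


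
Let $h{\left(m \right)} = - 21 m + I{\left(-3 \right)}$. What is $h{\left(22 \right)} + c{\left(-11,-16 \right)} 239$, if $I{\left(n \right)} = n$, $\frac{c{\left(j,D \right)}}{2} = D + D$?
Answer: $-15761$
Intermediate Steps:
$c{\left(j,D \right)} = 4 D$ ($c{\left(j,D \right)} = 2 \left(D + D\right) = 2 \cdot 2 D = 4 D$)
$h{\left(m \right)} = -3 - 21 m$ ($h{\left(m \right)} = - 21 m - 3 = -3 - 21 m$)
$h{\left(22 \right)} + c{\left(-11,-16 \right)} 239 = \left(-3 - 462\right) + 4 \left(-16\right) 239 = \left(-3 - 462\right) - 15296 = -465 - 15296 = -15761$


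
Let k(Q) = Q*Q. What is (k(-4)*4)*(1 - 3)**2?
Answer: 256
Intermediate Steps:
k(Q) = Q**2
(k(-4)*4)*(1 - 3)**2 = ((-4)**2*4)*(1 - 3)**2 = (16*4)*(-2)**2 = 64*4 = 256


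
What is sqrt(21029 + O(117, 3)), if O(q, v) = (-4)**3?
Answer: sqrt(20965) ≈ 144.79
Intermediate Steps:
O(q, v) = -64
sqrt(21029 + O(117, 3)) = sqrt(21029 - 64) = sqrt(20965)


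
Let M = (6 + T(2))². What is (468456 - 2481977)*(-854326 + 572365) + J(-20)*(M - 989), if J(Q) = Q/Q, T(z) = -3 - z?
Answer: 567734393693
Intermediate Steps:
J(Q) = 1
M = 1 (M = (6 + (-3 - 1*2))² = (6 + (-3 - 2))² = (6 - 5)² = 1² = 1)
(468456 - 2481977)*(-854326 + 572365) + J(-20)*(M - 989) = (468456 - 2481977)*(-854326 + 572365) + 1*(1 - 989) = -2013521*(-281961) + 1*(-988) = 567734394681 - 988 = 567734393693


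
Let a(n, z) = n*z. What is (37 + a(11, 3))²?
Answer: 4900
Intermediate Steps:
(37 + a(11, 3))² = (37 + 11*3)² = (37 + 33)² = 70² = 4900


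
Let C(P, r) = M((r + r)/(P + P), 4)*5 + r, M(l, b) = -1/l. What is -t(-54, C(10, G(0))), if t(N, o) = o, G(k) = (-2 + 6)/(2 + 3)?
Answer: 617/10 ≈ 61.700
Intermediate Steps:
G(k) = ⅘ (G(k) = 4/5 = 4*(⅕) = ⅘)
C(P, r) = r - 5*P/r (C(P, r) = -1/((r + r)/(P + P))*5 + r = -1/((2*r)/((2*P)))*5 + r = -1/((2*r)*(1/(2*P)))*5 + r = -1/(r/P)*5 + r = -P/r*5 + r = -5*P/r + r = r - 5*P/r)
-t(-54, C(10, G(0))) = -(⅘ - 5*10/⅘) = -(⅘ - 5*10*5/4) = -(⅘ - 125/2) = -1*(-617/10) = 617/10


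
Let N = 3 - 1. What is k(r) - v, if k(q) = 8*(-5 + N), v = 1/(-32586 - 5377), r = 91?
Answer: -911111/37963 ≈ -24.000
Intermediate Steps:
N = 2
v = -1/37963 (v = 1/(-37963) = -1/37963 ≈ -2.6341e-5)
k(q) = -24 (k(q) = 8*(-5 + 2) = 8*(-3) = -24)
k(r) - v = -24 - 1*(-1/37963) = -24 + 1/37963 = -911111/37963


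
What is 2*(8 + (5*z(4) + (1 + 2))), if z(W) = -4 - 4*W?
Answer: -178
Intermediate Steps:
2*(8 + (5*z(4) + (1 + 2))) = 2*(8 + (5*(-4 - 4*4) + (1 + 2))) = 2*(8 + (5*(-4 - 16) + 3)) = 2*(8 + (5*(-20) + 3)) = 2*(8 + (-100 + 3)) = 2*(8 - 97) = 2*(-89) = -178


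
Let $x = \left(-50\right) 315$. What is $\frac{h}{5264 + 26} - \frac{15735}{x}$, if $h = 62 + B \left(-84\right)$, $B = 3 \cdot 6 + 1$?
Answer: $\frac{393851}{555450} \approx 0.70907$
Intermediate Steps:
$B = 19$ ($B = 18 + 1 = 19$)
$x = -15750$
$h = -1534$ ($h = 62 + 19 \left(-84\right) = 62 - 1596 = -1534$)
$\frac{h}{5264 + 26} - \frac{15735}{x} = - \frac{1534}{5264 + 26} - \frac{15735}{-15750} = - \frac{1534}{5290} - - \frac{1049}{1050} = \left(-1534\right) \frac{1}{5290} + \frac{1049}{1050} = - \frac{767}{2645} + \frac{1049}{1050} = \frac{393851}{555450}$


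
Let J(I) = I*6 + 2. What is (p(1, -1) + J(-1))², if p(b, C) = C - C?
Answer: 16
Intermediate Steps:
p(b, C) = 0
J(I) = 2 + 6*I (J(I) = 6*I + 2 = 2 + 6*I)
(p(1, -1) + J(-1))² = (0 + (2 + 6*(-1)))² = (0 + (2 - 6))² = (0 - 4)² = (-4)² = 16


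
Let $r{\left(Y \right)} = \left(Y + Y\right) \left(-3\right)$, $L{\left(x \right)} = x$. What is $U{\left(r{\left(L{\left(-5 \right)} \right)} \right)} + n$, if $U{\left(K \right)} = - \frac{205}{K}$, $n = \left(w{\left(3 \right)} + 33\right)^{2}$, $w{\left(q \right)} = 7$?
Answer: $\frac{9559}{6} \approx 1593.2$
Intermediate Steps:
$r{\left(Y \right)} = - 6 Y$ ($r{\left(Y \right)} = 2 Y \left(-3\right) = - 6 Y$)
$n = 1600$ ($n = \left(7 + 33\right)^{2} = 40^{2} = 1600$)
$U{\left(r{\left(L{\left(-5 \right)} \right)} \right)} + n = - \frac{205}{\left(-6\right) \left(-5\right)} + 1600 = - \frac{205}{30} + 1600 = \left(-205\right) \frac{1}{30} + 1600 = - \frac{41}{6} + 1600 = \frac{9559}{6}$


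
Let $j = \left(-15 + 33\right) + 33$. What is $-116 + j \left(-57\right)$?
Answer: $-3023$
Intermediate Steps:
$j = 51$ ($j = 18 + 33 = 51$)
$-116 + j \left(-57\right) = -116 + 51 \left(-57\right) = -116 - 2907 = -3023$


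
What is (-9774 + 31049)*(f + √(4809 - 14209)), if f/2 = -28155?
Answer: -1197995250 + 212750*I*√94 ≈ -1.198e+9 + 2.0627e+6*I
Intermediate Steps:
f = -56310 (f = 2*(-28155) = -56310)
(-9774 + 31049)*(f + √(4809 - 14209)) = (-9774 + 31049)*(-56310 + √(4809 - 14209)) = 21275*(-56310 + √(-9400)) = 21275*(-56310 + 10*I*√94) = -1197995250 + 212750*I*√94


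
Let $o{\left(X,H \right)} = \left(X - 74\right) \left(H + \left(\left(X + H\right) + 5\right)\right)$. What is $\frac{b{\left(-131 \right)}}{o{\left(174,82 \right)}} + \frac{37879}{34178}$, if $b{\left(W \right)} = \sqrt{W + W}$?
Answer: $\frac{37879}{34178} + \frac{i \sqrt{262}}{34300} \approx 1.1083 + 0.00047191 i$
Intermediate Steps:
$b{\left(W \right)} = \sqrt{2} \sqrt{W}$ ($b{\left(W \right)} = \sqrt{2 W} = \sqrt{2} \sqrt{W}$)
$o{\left(X,H \right)} = \left(-74 + X\right) \left(5 + X + 2 H\right)$ ($o{\left(X,H \right)} = \left(-74 + X\right) \left(H + \left(\left(H + X\right) + 5\right)\right) = \left(-74 + X\right) \left(H + \left(5 + H + X\right)\right) = \left(-74 + X\right) \left(5 + X + 2 H\right)$)
$\frac{b{\left(-131 \right)}}{o{\left(174,82 \right)}} + \frac{37879}{34178} = \frac{\sqrt{2} \sqrt{-131}}{-370 + 174^{2} - 12136 - 12006 + 2 \cdot 82 \cdot 174} + \frac{37879}{34178} = \frac{\sqrt{2} i \sqrt{131}}{-370 + 30276 - 12136 - 12006 + 28536} + 37879 \cdot \frac{1}{34178} = \frac{i \sqrt{262}}{34300} + \frac{37879}{34178} = \frac{37879}{34178} + \frac{i \sqrt{262}}{34300}$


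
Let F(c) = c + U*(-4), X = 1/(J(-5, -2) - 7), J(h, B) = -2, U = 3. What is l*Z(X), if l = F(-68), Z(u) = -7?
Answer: 560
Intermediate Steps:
X = -1/9 (X = 1/(-2 - 7) = 1/(-9) = -1/9 ≈ -0.11111)
F(c) = -12 + c (F(c) = c + 3*(-4) = c - 12 = -12 + c)
l = -80 (l = -12 - 68 = -80)
l*Z(X) = -80*(-7) = 560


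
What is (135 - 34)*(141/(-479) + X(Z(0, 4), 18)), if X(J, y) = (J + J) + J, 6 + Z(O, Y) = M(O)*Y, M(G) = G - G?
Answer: -885063/479 ≈ -1847.7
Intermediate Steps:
M(G) = 0
Z(O, Y) = -6 (Z(O, Y) = -6 + 0*Y = -6 + 0 = -6)
X(J, y) = 3*J (X(J, y) = 2*J + J = 3*J)
(135 - 34)*(141/(-479) + X(Z(0, 4), 18)) = (135 - 34)*(141/(-479) + 3*(-6)) = 101*(141*(-1/479) - 18) = 101*(-141/479 - 18) = 101*(-8763/479) = -885063/479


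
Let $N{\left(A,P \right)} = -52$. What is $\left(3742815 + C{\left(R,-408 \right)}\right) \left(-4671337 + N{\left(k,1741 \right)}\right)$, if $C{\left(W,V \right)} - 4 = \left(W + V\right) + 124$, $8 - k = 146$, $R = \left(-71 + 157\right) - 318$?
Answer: $-17481753068867$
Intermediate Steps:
$R = -232$ ($R = 86 - 318 = -232$)
$k = -138$ ($k = 8 - 146 = -138$)
$C{\left(W,V \right)} = 128 + V + W$ ($C{\left(W,V \right)} = 4 + \left(\left(W + V\right) + 124\right) = 4 + \left(\left(V + W\right) + 124\right) = 4 + \left(124 + V + W\right) = 128 + V + W$)
$\left(3742815 + C{\left(R,-408 \right)}\right) \left(-4671337 + N{\left(k,1741 \right)}\right) = \left(3742815 - 512\right) \left(-4671337 - 52\right) = \left(3742815 - 512\right) \left(-4671389\right) = 3742303 \left(-4671389\right) = -17481753068867$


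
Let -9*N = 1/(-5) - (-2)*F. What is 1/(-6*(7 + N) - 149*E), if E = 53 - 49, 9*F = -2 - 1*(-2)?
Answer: -15/9572 ≈ -0.0015671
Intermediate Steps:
F = 0 (F = (-2 - 1*(-2))/9 = (-2 + 2)/9 = (⅑)*0 = 0)
E = 4
N = 1/45 (N = -(1/(-5) - (-2)*0)/9 = -(1*(-⅕) - 1*0)/9 = -(-⅕ + 0)/9 = -⅑*(-⅕) = 1/45 ≈ 0.022222)
1/(-6*(7 + N) - 149*E) = 1/(-6*(7 + 1/45) - 149*4) = 1/(-6*316/45 - 596) = 1/(-632/15 - 596) = 1/(-9572/15) = -15/9572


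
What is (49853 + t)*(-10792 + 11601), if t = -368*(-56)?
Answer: 57002949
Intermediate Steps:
t = 20608
(49853 + t)*(-10792 + 11601) = (49853 + 20608)*(-10792 + 11601) = 70461*809 = 57002949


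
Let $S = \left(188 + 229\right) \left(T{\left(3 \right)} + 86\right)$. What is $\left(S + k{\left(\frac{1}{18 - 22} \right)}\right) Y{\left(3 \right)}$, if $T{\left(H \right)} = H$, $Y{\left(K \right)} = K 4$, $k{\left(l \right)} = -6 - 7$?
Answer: $445200$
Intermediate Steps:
$k{\left(l \right)} = -13$ ($k{\left(l \right)} = -6 - 7 = -13$)
$Y{\left(K \right)} = 4 K$
$S = 37113$ ($S = \left(188 + 229\right) \left(3 + 86\right) = 417 \cdot 89 = 37113$)
$\left(S + k{\left(\frac{1}{18 - 22} \right)}\right) Y{\left(3 \right)} = \left(37113 - 13\right) 4 \cdot 3 = 37100 \cdot 12 = 445200$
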